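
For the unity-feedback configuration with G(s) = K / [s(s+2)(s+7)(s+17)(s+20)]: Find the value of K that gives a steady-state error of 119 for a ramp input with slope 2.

The open loop has one pole at the origin → type 1 system.
K_v = lim_{s→0} s·G(s) = K / (2·7·17·20) = (1/4760)·K.
e_ss = 2/K_v = 119 ⇒ K_v = 2/119 ⇒ K = (2/119)/(1/4760) = 80.

80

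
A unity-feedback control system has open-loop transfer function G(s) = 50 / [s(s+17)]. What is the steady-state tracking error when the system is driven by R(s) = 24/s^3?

infinity

System type = 1 (one pole at s=0).
For a type-1 system K_a = 0, so e_ss to a parabolic input is unbounded.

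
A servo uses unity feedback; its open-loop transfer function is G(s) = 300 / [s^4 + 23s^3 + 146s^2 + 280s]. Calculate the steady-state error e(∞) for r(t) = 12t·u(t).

11.2

The denominator has no term below 280s — 1 pole at s=0, type 1.
K_v = lim_{s→0} s·G(s) = 300 / 280 = 15/14.
e_ss = 12/K_v = 12/(15/14) = 11.2.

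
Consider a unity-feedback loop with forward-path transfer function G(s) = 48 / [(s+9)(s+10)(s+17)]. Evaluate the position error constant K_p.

No free integrators in G(s): this is a type 0 system.
K_p = lim_{s→0} G(s) = 48 / (9·10·17) = 8/255.

8/255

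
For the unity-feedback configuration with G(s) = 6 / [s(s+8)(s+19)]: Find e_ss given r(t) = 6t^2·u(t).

The open loop has one pole at the origin → type 1 system.
K_a = lim_{s→0} s^2·G(s) = 0; the steady-state error to this parabolic input grows without bound.

infinity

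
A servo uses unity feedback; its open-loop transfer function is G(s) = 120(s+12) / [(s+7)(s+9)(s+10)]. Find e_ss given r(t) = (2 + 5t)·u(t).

infinity

G(s) has no factors of s in the denominator, so the system is type 0. Taking each input component in turn:
  • 2: e_ss = 2/(1+K_p) with K_p=16/7 → 14/23.
  • 5t: a type-0 system cannot track it, e_ss → ∞.
The unbounded component dominates.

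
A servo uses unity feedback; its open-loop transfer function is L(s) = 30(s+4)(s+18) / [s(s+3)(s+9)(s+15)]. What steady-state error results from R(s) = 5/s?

0

System type = 1 (one pole at s=0).
A type-1 system has K_p = ∞, so it tracks a step input with zero steady-state error.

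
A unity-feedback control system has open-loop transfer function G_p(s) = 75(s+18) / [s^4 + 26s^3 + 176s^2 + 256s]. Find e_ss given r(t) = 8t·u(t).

1024/675

The denominator has no term below 256s — 1 pole at s=0, type 1.
K_v = lim_{s→0} s·G_p(s) = 75·18 / 256 = 675/128.
e_ss = 8/K_v = 8/(675/128) = 1024/675.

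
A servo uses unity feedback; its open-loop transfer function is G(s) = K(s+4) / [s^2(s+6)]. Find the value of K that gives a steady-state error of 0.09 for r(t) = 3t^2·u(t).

System type = 2 (two poles at s=0).
K_a = lim_{s→0} s^2·G(s) = K·4 / (6) = (2/3)·K.
e_ss = 6/K_a = 0.09 ⇒ K_a = 200/3 ⇒ K = (200/3)/(2/3) = 100.

100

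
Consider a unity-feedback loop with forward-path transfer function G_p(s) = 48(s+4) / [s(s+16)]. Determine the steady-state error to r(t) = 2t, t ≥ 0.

1/6

The open loop has one pole at the origin → type 1 system.
K_v = lim_{s→0} s·G_p(s) = 48·4 / (16) = 12.
e_ss = 2/K_v = 2/12 = 1/6.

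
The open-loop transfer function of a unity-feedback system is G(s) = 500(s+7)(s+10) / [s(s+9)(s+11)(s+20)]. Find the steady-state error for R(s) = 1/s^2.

G(s) has one factor of s in the denominator, so the system is type 1.
K_v = lim_{s→0} s·G(s) = 500·7·10 / (9·11·20) = 1750/99.
e_ss = 1/K_v = 1/(1750/99) = 99/1750.

99/1750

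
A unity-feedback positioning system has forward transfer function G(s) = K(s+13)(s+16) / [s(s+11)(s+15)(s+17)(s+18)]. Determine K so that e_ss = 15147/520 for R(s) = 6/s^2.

System type = 1 (one pole at s=0).
K_v = lim_{s→0} s·G(s) = K·13·16 / (11·15·17·18) = (104/25245)·K.
e_ss = 6/K_v = 15147/520 ⇒ K_v = 1040/5049 ⇒ K = (1040/5049)/(104/25245) = 50.

50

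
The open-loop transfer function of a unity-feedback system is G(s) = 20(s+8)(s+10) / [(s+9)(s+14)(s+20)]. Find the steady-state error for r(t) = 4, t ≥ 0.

The open loop has no poles at the origin → type 0 system.
K_p = lim_{s→0} G(s) = 20·8·10 / (9·14·20) = 40/63.
e_ss = 4/(1 + K_p) = 4/(103/63) = 252/103.

252/103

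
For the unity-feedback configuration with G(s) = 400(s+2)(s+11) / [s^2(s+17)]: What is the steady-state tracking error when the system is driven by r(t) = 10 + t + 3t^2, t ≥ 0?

The open loop has two poles at the origin → type 2 system. Taking each input component in turn:
  • 10: tracked with zero error.
  • t: tracked with zero error.
  • 3t^2: e_ss = 6/K_a with K_a=8800/17 → 51/4400.
Total e_ss = 51/4400.

51/4400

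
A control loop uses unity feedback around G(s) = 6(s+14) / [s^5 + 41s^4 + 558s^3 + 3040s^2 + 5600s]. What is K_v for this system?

The denominator has no term below 5600s — 1 pole at s=0, type 1.
K_v = lim_{s→0} s·G(s) = 6·14 / 5600 = 0.015.

0.015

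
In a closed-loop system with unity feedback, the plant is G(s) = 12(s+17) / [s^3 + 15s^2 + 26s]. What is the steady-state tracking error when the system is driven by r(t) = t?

13/102

Factoring s from the denominator leaves a polynomial with constant term 26, so the system is type 1.
K_v = lim_{s→0} s·G(s) = 12·17 / 26 = 102/13.
e_ss = 1/K_v = 1/(102/13) = 13/102.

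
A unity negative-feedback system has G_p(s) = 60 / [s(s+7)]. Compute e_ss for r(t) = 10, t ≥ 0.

0

System type = 1 (one pole at s=0).
A type-1 system has K_p = ∞, so it tracks a step input with zero steady-state error.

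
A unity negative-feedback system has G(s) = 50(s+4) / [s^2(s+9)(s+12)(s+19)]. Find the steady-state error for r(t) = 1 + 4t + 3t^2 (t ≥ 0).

G(s) has two factors of s in the denominator, so the system is type 2. Taking each input component in turn:
  • 1: tracked with zero error.
  • 4t: tracked with zero error.
  • 3t^2: e_ss = 6/K_a with K_a=50/513 → 61.56.
Total e_ss = 61.56.

61.56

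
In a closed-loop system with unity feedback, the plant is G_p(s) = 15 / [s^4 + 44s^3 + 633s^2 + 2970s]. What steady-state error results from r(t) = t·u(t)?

198

Lowest-order denominator term is 2970s, so the open loop has 1 pole at the origin → type 1 system.
K_v = lim_{s→0} s·G_p(s) = 15 / 2970 = 1/198.
e_ss = 1/K_v = 1/(1/198) = 198.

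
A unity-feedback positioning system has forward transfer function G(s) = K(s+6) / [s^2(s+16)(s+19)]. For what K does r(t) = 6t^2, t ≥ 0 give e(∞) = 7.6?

80

Two free integrators in G(s): this is a type 2 system.
K_a = lim_{s→0} s^2·G(s) = K·6 / (16·19) = (3/152)·K.
e_ss = 12/K_a = 7.6 ⇒ K_a = 30/19 ⇒ K = (30/19)/(3/152) = 80.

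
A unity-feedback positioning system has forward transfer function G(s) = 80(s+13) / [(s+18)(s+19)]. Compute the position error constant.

No free integrators in G(s): this is a type 0 system.
K_p = lim_{s→0} G(s) = 80·13 / (18·19) = 520/171.

520/171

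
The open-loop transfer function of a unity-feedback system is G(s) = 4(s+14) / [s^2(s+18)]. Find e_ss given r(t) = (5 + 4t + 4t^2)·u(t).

18/7

System type = 2 (two poles at s=0). By superposition:
  • 5: tracked with zero error.
  • 4t: tracked with zero error.
  • 4t^2: e_ss = 8/K_a with K_a=28/9 → 18/7.
Total e_ss = 18/7.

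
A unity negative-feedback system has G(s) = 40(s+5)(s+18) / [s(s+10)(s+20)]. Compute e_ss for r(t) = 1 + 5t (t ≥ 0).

One free integrator in G(s): this is a type 1 system. Treating each term separately:
  • 1: tracked with zero error.
  • 5t: e_ss = 5/K_v with K_v=18 → 5/18.
Total e_ss = 5/18.

5/18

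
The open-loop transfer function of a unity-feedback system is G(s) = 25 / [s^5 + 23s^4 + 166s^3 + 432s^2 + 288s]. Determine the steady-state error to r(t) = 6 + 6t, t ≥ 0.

Factoring s from the denominator leaves a polynomial with constant term 288, so the system is type 1. By superposition:
  • 6: tracked with zero error.
  • 6t: e_ss = 6/K_v with K_v=25/288 → 69.12.
Total e_ss = 69.12.

69.12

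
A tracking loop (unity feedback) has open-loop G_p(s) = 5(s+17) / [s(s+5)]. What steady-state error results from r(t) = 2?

System type = 1 (one pole at s=0).
K_p = ∞ for a type-1 system; e_ss to a step is zero.

0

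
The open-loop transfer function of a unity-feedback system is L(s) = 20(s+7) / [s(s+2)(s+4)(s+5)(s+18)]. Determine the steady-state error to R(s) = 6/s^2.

216/7

One free integrator in L(s): this is a type 1 system.
K_v = lim_{s→0} s·L(s) = 20·7 / (2·4·5·18) = 7/36.
e_ss = 6/K_v = 6/(7/36) = 216/7.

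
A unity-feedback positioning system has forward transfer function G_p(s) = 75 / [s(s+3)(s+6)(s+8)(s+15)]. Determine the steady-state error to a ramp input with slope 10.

The open loop has one pole at the origin → type 1 system.
K_v = lim_{s→0} s·G_p(s) = 75 / (3·6·8·15) = 5/144.
e_ss = 10/K_v = 10/(5/144) = 288.

288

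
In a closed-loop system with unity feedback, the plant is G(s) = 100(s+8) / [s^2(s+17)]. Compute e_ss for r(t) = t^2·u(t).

0.0425

Two free integrators in G(s): this is a type 2 system.
K_a = lim_{s→0} s^2·G(s) = 100·8 / (17) = 800/17.
r(t) = t^2 gives R(s) = 2/s^3.
e_ss = 2/K_a = 2/(800/17) = 0.0425.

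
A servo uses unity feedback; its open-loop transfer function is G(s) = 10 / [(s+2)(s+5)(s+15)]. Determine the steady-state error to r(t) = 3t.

The open loop has no poles at the origin → type 0 system.
K_v = lim_{s→0} s·G(s) = 0; the steady-state error to this ramp input grows without bound.

infinity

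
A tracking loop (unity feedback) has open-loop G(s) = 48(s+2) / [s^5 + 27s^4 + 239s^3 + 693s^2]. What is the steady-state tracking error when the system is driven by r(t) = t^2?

Factoring s^2 from the denominator leaves a polynomial with constant term 693, so the system is type 2.
K_a = lim_{s→0} s^2·G(s) = 48·2 / 693 = 32/231.
r(t) = t^2 gives R(s) = 2/s^3.
e_ss = 2/K_a = 2/(32/231) = 14.4375.

14.4375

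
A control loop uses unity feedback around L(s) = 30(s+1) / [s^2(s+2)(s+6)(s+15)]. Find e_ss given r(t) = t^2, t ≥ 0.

The open loop has two poles at the origin → type 2 system.
K_a = lim_{s→0} s^2·L(s) = 30·1 / (2·6·15) = 1/6.
r(t) = t^2 gives R(s) = 2/s^3.
e_ss = 2/K_a = 2/(1/6) = 12.

12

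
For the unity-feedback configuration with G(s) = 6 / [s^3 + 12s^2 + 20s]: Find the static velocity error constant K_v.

Factoring s from the denominator leaves a polynomial with constant term 20, so the system is type 1.
K_v = lim_{s→0} s·G(s) = 6 / 20 = 0.3.

0.3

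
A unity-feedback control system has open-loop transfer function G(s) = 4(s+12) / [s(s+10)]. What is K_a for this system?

0

One free integrator in G(s): this is a type 1 system.
K_a = lim_{s→0} s^2·G(s) = 0 (the extra factor of s kills the finite limit).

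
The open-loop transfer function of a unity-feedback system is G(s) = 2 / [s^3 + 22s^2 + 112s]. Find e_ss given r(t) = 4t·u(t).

224

Lowest-order denominator term is 112s, so the open loop has 1 pole at the origin → type 1 system.
K_v = lim_{s→0} s·G(s) = 2 / 112 = 1/56.
e_ss = 4/K_v = 4/(1/56) = 224.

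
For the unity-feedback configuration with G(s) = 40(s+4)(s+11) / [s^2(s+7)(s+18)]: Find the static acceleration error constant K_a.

880/63

The open loop has two poles at the origin → type 2 system.
K_a = lim_{s→0} s^2·G(s) = 40·4·11 / (7·18) = 880/63.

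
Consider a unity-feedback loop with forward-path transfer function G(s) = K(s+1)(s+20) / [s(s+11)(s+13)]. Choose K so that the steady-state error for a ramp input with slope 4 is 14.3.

2

System type = 1 (one pole at s=0).
K_v = lim_{s→0} s·G(s) = K·1·20 / (11·13) = (20/143)·K.
e_ss = 4/K_v = 14.3 ⇒ K_v = 40/143 ⇒ K = (40/143)/(20/143) = 2.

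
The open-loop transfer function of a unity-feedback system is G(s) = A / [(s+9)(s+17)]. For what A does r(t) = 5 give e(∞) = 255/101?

150

System type = 0 (no poles at s=0).
K_p = lim_{s→0} G(s) = A / (9·17) = (1/153)·A.
e_ss = 5/(1 + K_p) = 255/101 ⇒ 1 + (1/153)·A = 101/51 ⇒ A = 150.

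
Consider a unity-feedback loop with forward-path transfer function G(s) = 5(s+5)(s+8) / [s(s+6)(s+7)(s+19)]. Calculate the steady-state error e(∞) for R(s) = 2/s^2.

G(s) has one factor of s in the denominator, so the system is type 1.
K_v = lim_{s→0} s·G(s) = 5·5·8 / (6·7·19) = 100/399.
e_ss = 2/K_v = 2/(100/399) = 7.98.

7.98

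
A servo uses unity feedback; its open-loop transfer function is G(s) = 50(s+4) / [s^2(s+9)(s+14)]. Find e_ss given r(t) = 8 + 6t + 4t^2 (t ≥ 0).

5.04

G(s) has two factors of s in the denominator, so the system is type 2. By superposition:
  • 8: tracked with zero error.
  • 6t: tracked with zero error.
  • 4t^2: e_ss = 8/K_a with K_a=100/63 → 5.04.
Total e_ss = 5.04.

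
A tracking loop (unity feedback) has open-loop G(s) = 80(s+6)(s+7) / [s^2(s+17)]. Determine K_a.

Two free integrators in G(s): this is a type 2 system.
K_a = lim_{s→0} s^2·G(s) = 80·6·7 / (17) = 3360/17.

3360/17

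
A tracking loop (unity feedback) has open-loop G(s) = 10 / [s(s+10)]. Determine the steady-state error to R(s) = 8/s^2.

G(s) has one factor of s in the denominator, so the system is type 1.
K_v = lim_{s→0} s·G(s) = 10 / (10) = 1.
e_ss = 8/K_v = 8/1 = 8.

8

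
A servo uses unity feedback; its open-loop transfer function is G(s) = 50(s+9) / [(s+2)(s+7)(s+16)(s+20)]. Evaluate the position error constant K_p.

45/448

System type = 0 (no poles at s=0).
K_p = lim_{s→0} G(s) = 50·9 / (2·7·16·20) = 45/448.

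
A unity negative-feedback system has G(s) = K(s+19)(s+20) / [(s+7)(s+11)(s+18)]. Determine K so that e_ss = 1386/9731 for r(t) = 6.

G(s) has no factors of s in the denominator, so the system is type 0.
K_p = lim_{s→0} G(s) = K·19·20 / (7·11·18) = (190/693)·K.
e_ss = 6/(1 + K_p) = 1386/9731 ⇒ 1 + (190/693)·K = 9731/231 ⇒ K = 150.

150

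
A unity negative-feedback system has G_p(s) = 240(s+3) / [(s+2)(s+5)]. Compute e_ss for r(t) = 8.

The open loop has no poles at the origin → type 0 system.
K_p = lim_{s→0} G_p(s) = 240·3 / (2·5) = 72.
e_ss = 8/(1 + K_p) = 8/73.

8/73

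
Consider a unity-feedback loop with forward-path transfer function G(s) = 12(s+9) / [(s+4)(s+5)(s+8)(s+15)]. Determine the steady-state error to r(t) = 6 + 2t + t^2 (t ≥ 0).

The open loop has no poles at the origin → type 0 system. Treating each term separately:
  • 6: e_ss = 6/(1+K_p) with K_p=0.045 → 1200/209.
  • 2t: a type-0 system cannot track it, e_ss → ∞.
  • t^2: a type-0 system cannot track it, e_ss → ∞.
The unbounded component dominates.

infinity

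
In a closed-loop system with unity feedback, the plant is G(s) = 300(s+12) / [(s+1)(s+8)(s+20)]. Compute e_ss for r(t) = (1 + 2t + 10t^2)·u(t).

The open loop has no poles at the origin → type 0 system. By superposition:
  • 1: e_ss = 1/(1+K_p) with K_p=22.5 → 2/47.
  • 2t: a type-0 system cannot track it, e_ss → ∞.
  • 10t^2: a type-0 system cannot track it, e_ss → ∞.
The unbounded component dominates.

infinity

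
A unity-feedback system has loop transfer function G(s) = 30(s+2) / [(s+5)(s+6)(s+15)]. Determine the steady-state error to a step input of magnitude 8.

System type = 0 (no poles at s=0).
K_p = lim_{s→0} G(s) = 30·2 / (5·6·15) = 2/15.
e_ss = 8/(1 + K_p) = 8/(17/15) = 120/17.

120/17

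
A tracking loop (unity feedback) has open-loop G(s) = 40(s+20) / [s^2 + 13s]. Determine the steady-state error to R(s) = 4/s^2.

The denominator has no term below 13s — 1 pole at s=0, type 1.
K_v = lim_{s→0} s·G(s) = 40·20 / 13 = 800/13.
e_ss = 4/K_v = 4/(800/13) = 0.065.

0.065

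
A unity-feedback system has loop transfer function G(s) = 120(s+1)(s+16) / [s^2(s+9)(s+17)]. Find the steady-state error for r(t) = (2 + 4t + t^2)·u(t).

System type = 2 (two poles at s=0). By superposition:
  • 2: tracked with zero error.
  • 4t: tracked with zero error.
  • t^2: e_ss = 2/K_a with K_a=640/51 → 51/320.
Total e_ss = 51/320.

51/320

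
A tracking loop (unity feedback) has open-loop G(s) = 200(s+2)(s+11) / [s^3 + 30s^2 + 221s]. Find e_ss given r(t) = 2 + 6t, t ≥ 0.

663/2200

The denominator has no term below 221s — 1 pole at s=0, type 1. Taking each input component in turn:
  • 2: tracked with zero error.
  • 6t: e_ss = 6/K_v with K_v=4400/221 → 663/2200.
Total e_ss = 663/2200.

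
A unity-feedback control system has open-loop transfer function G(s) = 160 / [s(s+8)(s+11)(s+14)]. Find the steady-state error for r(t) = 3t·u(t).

G(s) has one factor of s in the denominator, so the system is type 1.
K_v = lim_{s→0} s·G(s) = 160 / (8·11·14) = 10/77.
e_ss = 3/K_v = 3/(10/77) = 23.1.

23.1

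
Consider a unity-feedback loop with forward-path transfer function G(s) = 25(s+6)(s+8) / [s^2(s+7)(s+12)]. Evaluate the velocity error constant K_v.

infinity

K_v = lim_{s→0} s·G(s); with 2 poles at the origin the limit diverges, so K_v = ∞.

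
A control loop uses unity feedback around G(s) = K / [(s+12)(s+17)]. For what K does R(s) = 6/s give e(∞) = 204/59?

150

No free integrators in G(s): this is a type 0 system.
K_p = lim_{s→0} G(s) = K / (12·17) = (1/204)·K.
e_ss = 6/(1 + K_p) = 204/59 ⇒ 1 + (1/204)·K = 59/34 ⇒ K = 150.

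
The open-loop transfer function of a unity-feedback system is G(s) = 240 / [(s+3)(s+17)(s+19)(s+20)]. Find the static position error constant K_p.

The open loop has no poles at the origin → type 0 system.
K_p = lim_{s→0} G(s) = 240 / (3·17·19·20) = 4/323.

4/323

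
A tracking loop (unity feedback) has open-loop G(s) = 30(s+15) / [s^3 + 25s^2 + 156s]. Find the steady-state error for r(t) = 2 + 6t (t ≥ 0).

2.08

Lowest-order denominator term is 156s, so the open loop has 1 pole at the origin → type 1 system. By superposition:
  • 2: tracked with zero error.
  • 6t: e_ss = 6/K_v with K_v=75/26 → 2.08.
Total e_ss = 2.08.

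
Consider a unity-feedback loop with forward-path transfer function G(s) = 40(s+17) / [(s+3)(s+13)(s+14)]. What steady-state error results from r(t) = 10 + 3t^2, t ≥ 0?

infinity

No free integrators in G(s): this is a type 0 system. Treating each term separately:
  • 10: e_ss = 10/(1+K_p) with K_p=340/273 → 2730/613.
  • 3t^2: a type-0 system cannot track it, e_ss → ∞.
The unbounded component dominates.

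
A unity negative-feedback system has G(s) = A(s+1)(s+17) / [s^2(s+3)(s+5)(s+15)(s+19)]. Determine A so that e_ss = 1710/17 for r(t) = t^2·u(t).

Two free integrators in G(s): this is a type 2 system.
K_a = lim_{s→0} s^2·G(s) = A·1·17 / (3·5·15·19) = (17/4275)·A.
e_ss = 2/K_a = 1710/17 ⇒ K_a = 17/855 ⇒ A = (17/855)/(17/4275) = 5.

5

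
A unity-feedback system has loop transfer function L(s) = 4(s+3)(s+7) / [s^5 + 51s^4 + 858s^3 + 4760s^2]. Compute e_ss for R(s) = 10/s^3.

Lowest-order denominator term is 4760s^2, so the open loop has 2 poles at the origin → type 2 system.
K_a = lim_{s→0} s^2·L(s) = 4·3·7 / 4760 = 3/170.
r(t) = 5t^2 gives R(s) = 10/s^3.
e_ss = 10/K_a = 10/(3/170) = 1700/3.

1700/3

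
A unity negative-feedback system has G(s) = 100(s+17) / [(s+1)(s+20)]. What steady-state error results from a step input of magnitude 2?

1/43

The open loop has no poles at the origin → type 0 system.
K_p = lim_{s→0} G(s) = 100·17 / (1·20) = 85.
e_ss = 2/(1 + K_p) = 2/86 = 1/43.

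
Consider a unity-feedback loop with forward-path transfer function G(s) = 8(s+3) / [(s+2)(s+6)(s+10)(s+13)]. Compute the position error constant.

The open loop has no poles at the origin → type 0 system.
K_p = lim_{s→0} G(s) = 8·3 / (2·6·10·13) = 1/65.

1/65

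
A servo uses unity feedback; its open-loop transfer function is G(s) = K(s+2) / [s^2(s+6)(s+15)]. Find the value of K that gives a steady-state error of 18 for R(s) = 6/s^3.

The open loop has two poles at the origin → type 2 system.
K_a = lim_{s→0} s^2·G(s) = K·2 / (6·15) = (1/45)·K.
e_ss = 6/K_a = 18 ⇒ K_a = 1/3 ⇒ K = (1/3)/(1/45) = 15.

15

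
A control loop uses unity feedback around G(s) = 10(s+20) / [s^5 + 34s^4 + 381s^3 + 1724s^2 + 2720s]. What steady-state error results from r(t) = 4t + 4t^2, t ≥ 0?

Factoring s from the denominator leaves a polynomial with constant term 2720, so the system is type 1. By superposition:
  • 4t: e_ss = 4/K_v with K_v=5/68 → 54.4.
  • 4t^2: a type-1 system cannot track it, e_ss → ∞.
The unbounded component dominates.

infinity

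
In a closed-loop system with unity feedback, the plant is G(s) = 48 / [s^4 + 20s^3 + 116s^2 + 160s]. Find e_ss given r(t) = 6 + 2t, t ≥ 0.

20/3

Factoring s from the denominator leaves a polynomial with constant term 160, so the system is type 1. Treating each term separately:
  • 6: tracked with zero error.
  • 2t: e_ss = 2/K_v with K_v=0.3 → 20/3.
Total e_ss = 20/3.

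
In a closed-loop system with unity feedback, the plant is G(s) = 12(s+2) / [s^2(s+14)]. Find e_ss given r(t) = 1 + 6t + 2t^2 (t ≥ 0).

7/3

G(s) has two factors of s in the denominator, so the system is type 2. By superposition:
  • 1: tracked with zero error.
  • 6t: tracked with zero error.
  • 2t^2: e_ss = 4/K_a with K_a=12/7 → 7/3.
Total e_ss = 7/3.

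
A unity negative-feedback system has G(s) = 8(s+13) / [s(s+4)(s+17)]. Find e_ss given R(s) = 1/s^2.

17/26

G(s) has one factor of s in the denominator, so the system is type 1.
K_v = lim_{s→0} s·G(s) = 8·13 / (4·17) = 26/17.
e_ss = 1/K_v = 1/(26/17) = 17/26.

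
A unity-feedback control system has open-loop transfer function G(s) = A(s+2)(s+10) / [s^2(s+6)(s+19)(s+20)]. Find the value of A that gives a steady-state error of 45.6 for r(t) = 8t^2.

System type = 2 (two poles at s=0).
K_a = lim_{s→0} s^2·G(s) = A·2·10 / (6·19·20) = (1/114)·A.
e_ss = 16/K_a = 45.6 ⇒ K_a = 20/57 ⇒ A = (20/57)/(1/114) = 40.

40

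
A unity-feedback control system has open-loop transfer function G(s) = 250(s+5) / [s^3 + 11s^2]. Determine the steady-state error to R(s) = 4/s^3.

0.0352

The denominator has no term below 11s^2 — 2 poles at s=0, type 2.
K_a = lim_{s→0} s^2·G(s) = 250·5 / 11 = 1250/11.
r(t) = 2t^2 gives R(s) = 4/s^3.
e_ss = 4/K_a = 4/(1250/11) = 0.0352.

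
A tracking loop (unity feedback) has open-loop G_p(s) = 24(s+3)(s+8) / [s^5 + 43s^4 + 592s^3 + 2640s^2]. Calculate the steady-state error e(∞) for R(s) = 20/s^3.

275/3

The denominator has no term below 2640s^2 — 2 poles at s=0, type 2.
K_a = lim_{s→0} s^2·G_p(s) = 24·3·8 / 2640 = 12/55.
r(t) = 10t^2 gives R(s) = 20/s^3.
e_ss = 20/K_a = 20/(12/55) = 275/3.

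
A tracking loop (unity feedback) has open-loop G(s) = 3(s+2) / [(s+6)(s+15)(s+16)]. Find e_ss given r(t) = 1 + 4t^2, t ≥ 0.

infinity

No free integrators in G(s): this is a type 0 system. By superposition:
  • 1: e_ss = 1/(1+K_p) with K_p=1/240 → 240/241.
  • 4t^2: a type-0 system cannot track it, e_ss → ∞.
The unbounded component dominates.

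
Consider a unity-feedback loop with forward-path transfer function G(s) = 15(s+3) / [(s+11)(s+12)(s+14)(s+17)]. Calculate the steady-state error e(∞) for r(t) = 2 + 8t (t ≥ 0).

No free integrators in G(s): this is a type 0 system. Taking each input component in turn:
  • 2: e_ss = 2/(1+K_p) with K_p=15/10472 → 20944/10487.
  • 8t: a type-0 system cannot track it, e_ss → ∞.
The unbounded component dominates.

infinity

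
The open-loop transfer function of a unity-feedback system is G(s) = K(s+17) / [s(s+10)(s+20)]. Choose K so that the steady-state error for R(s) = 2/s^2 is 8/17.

50

G(s) has one factor of s in the denominator, so the system is type 1.
K_v = lim_{s→0} s·G(s) = K·17 / (10·20) = 0.085·K.
e_ss = 2/K_v = 8/17 ⇒ K_v = 4.25 ⇒ K = 4.25/0.085 = 50.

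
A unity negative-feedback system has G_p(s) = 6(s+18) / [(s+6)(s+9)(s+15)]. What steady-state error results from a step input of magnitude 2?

The open loop has no poles at the origin → type 0 system.
K_p = lim_{s→0} G_p(s) = 6·18 / (6·9·15) = 2/15.
e_ss = 2/(1 + K_p) = 2/(17/15) = 30/17.

30/17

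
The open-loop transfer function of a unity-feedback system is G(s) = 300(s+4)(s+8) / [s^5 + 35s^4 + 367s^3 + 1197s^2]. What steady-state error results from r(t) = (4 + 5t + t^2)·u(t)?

399/1600

The denominator has no term below 1197s^2 — 2 poles at s=0, type 2. Taking each input component in turn:
  • 4: tracked with zero error.
  • 5t: tracked with zero error.
  • t^2: e_ss = 2/K_a with K_a=3200/399 → 399/1600.
Total e_ss = 399/1600.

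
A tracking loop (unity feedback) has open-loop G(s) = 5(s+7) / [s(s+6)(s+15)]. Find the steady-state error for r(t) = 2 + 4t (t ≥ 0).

72/7

System type = 1 (one pole at s=0). By superposition:
  • 2: tracked with zero error.
  • 4t: e_ss = 4/K_v with K_v=7/18 → 72/7.
Total e_ss = 72/7.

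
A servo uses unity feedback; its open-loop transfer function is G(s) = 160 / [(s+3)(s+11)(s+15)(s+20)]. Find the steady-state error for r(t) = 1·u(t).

495/503

System type = 0 (no poles at s=0).
K_p = lim_{s→0} G(s) = 160 / (3·11·15·20) = 8/495.
e_ss = 1/(1 + K_p) = 1/(503/495) = 495/503.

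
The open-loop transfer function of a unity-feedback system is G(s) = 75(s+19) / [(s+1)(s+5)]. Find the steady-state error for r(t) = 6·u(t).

G(s) has no factors of s in the denominator, so the system is type 0.
K_p = lim_{s→0} G(s) = 75·19 / (1·5) = 285.
e_ss = 6/(1 + K_p) = 6/286 = 3/143.

3/143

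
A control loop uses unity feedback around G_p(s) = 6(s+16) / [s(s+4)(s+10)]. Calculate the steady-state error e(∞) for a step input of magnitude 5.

0

The open loop has one pole at the origin → type 1 system.
K_p = ∞ for a type-1 system; e_ss to a step is zero.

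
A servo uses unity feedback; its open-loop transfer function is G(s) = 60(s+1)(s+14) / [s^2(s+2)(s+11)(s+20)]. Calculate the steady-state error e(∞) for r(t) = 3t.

Two free integrators in G(s): this is a type 2 system.
A type-2 system has K_v = ∞, so it tracks a ramp input with zero steady-state error.

0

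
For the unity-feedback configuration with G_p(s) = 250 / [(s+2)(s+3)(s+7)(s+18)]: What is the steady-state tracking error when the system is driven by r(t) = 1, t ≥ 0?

378/503

G_p(s) has no factors of s in the denominator, so the system is type 0.
K_p = lim_{s→0} G_p(s) = 250 / (2·3·7·18) = 125/378.
e_ss = 1/(1 + K_p) = 1/(503/378) = 378/503.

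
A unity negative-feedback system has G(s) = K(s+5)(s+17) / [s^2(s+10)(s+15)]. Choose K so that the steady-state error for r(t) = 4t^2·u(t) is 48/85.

25

The open loop has two poles at the origin → type 2 system.
K_a = lim_{s→0} s^2·G(s) = K·5·17 / (10·15) = (17/30)·K.
e_ss = 8/K_a = 48/85 ⇒ K_a = 85/6 ⇒ K = (85/6)/(17/30) = 25.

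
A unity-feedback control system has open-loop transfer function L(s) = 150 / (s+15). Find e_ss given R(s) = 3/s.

No free integrators in L(s): this is a type 0 system.
K_p = lim_{s→0} L(s) = 150 / (15) = 10.
e_ss = 3/(1 + K_p) = 3/11.

3/11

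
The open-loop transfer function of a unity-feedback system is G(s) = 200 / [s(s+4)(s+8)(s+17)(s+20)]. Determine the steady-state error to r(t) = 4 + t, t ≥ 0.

54.4

G(s) has one factor of s in the denominator, so the system is type 1. Treating each term separately:
  • 4: tracked with zero error.
  • t: e_ss = 1/K_v with K_v=5/272 → 54.4.
Total e_ss = 54.4.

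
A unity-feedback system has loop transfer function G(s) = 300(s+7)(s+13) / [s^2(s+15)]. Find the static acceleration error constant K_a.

The open loop has two poles at the origin → type 2 system.
K_a = lim_{s→0} s^2·G(s) = 300·7·13 / (15) = 1820.

1820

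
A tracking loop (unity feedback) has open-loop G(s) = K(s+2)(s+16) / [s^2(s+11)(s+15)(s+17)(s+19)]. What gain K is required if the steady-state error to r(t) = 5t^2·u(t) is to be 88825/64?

12

G(s) has two factors of s in the denominator, so the system is type 2.
K_a = lim_{s→0} s^2·G(s) = K·2·16 / (11·15·17·19) = (32/53295)·K.
e_ss = 10/K_a = 88825/64 ⇒ K_a = 128/17765 ⇒ K = (128/17765)/(32/53295) = 12.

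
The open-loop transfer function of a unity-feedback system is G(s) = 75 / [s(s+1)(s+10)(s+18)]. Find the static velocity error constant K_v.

One free integrator in G(s): this is a type 1 system.
K_v = lim_{s→0} s·G(s) = 75 / (1·10·18) = 5/12.

5/12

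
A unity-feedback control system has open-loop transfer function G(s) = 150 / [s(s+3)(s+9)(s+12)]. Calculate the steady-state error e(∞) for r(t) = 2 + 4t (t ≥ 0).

The open loop has one pole at the origin → type 1 system. Taking each input component in turn:
  • 2: tracked with zero error.
  • 4t: e_ss = 4/K_v with K_v=25/54 → 8.64.
Total e_ss = 8.64.

8.64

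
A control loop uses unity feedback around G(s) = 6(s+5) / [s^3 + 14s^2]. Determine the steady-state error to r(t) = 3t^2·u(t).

2.8

Lowest-order denominator term is 14s^2, so the open loop has 2 poles at the origin → type 2 system.
K_a = lim_{s→0} s^2·G(s) = 6·5 / 14 = 15/7.
r(t) = 3t^2 gives R(s) = 6/s^3.
e_ss = 6/K_a = 6/(15/7) = 2.8.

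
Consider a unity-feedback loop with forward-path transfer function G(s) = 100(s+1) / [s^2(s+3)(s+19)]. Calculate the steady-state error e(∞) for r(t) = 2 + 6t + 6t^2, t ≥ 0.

System type = 2 (two poles at s=0). By superposition:
  • 2: tracked with zero error.
  • 6t: tracked with zero error.
  • 6t^2: e_ss = 12/K_a with K_a=100/57 → 6.84.
Total e_ss = 6.84.

6.84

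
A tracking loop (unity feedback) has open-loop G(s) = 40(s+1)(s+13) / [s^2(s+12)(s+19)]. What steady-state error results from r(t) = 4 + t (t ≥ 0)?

The open loop has two poles at the origin → type 2 system. Treating each term separately:
  • 4: tracked with zero error.
  • t: tracked with zero error.
Total e_ss = 0.

0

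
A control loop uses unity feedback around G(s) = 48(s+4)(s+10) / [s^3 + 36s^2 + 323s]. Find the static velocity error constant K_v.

Factoring s from the denominator leaves a polynomial with constant term 323, so the system is type 1.
K_v = lim_{s→0} s·G(s) = 48·4·10 / 323 = 1920/323.

1920/323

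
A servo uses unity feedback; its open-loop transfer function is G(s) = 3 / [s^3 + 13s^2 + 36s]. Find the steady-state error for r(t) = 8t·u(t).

96

Factoring s from the denominator leaves a polynomial with constant term 36, so the system is type 1.
K_v = lim_{s→0} s·G(s) = 3 / 36 = 1/12.
e_ss = 8/K_v = 8/(1/12) = 96.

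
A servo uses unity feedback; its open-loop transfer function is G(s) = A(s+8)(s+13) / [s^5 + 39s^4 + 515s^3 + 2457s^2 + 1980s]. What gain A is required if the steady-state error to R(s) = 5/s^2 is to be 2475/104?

Factoring s from the denominator leaves a polynomial with constant term 1980, so the system is type 1.
K_v = lim_{s→0} s·G(s) = A·8·13 / 1980 = (26/495)·A.
e_ss = 5/K_v = 2475/104 ⇒ K_v = 104/495 ⇒ A = (104/495)/(26/495) = 4.

4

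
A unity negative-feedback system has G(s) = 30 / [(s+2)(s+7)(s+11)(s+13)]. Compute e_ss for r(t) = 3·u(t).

3003/1016

G(s) has no factors of s in the denominator, so the system is type 0.
K_p = lim_{s→0} G(s) = 30 / (2·7·11·13) = 15/1001.
e_ss = 3/(1 + K_p) = 3/(1016/1001) = 3003/1016.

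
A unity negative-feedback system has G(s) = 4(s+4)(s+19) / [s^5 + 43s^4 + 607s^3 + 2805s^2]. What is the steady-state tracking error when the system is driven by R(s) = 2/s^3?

2805/152

Lowest-order denominator term is 2805s^2, so the open loop has 2 poles at the origin → type 2 system.
K_a = lim_{s→0} s^2·G(s) = 4·4·19 / 2805 = 304/2805.
r(t) = t^2 gives R(s) = 2/s^3.
e_ss = 2/K_a = 2/(304/2805) = 2805/152.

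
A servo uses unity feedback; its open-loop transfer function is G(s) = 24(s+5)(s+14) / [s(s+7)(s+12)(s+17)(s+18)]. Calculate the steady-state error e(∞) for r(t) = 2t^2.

infinity

G(s) has one factor of s in the denominator, so the system is type 1.
K_a = lim_{s→0} s^2·G(s) = 0; the steady-state error to this parabolic input grows without bound.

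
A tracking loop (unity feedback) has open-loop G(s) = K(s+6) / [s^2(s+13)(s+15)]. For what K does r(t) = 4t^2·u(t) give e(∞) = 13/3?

60

The open loop has two poles at the origin → type 2 system.
K_a = lim_{s→0} s^2·G(s) = K·6 / (13·15) = (2/65)·K.
e_ss = 8/K_a = 13/3 ⇒ K_a = 24/13 ⇒ K = (24/13)/(2/65) = 60.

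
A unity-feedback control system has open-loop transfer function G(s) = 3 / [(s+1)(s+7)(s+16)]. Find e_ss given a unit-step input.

112/115

System type = 0 (no poles at s=0).
K_p = lim_{s→0} G(s) = 3 / (1·7·16) = 3/112.
e_ss = 1/(1 + K_p) = 1/(115/112) = 112/115.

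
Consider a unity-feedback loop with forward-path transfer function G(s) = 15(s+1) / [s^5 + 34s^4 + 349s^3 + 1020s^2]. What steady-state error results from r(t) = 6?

Lowest-order denominator term is 1020s^2, so the open loop has 2 poles at the origin → type 2 system.
K_p = ∞ for a type-2 system; e_ss to a step is zero.

0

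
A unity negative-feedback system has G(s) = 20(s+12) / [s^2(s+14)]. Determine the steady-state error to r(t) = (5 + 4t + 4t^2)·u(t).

7/15

The open loop has two poles at the origin → type 2 system. By superposition:
  • 5: tracked with zero error.
  • 4t: tracked with zero error.
  • 4t^2: e_ss = 8/K_a with K_a=120/7 → 7/15.
Total e_ss = 7/15.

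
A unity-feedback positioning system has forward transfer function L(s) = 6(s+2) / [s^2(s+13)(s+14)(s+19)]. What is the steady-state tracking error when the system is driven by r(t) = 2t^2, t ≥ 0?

L(s) has two factors of s in the denominator, so the system is type 2.
K_a = lim_{s→0} s^2·L(s) = 6·2 / (13·14·19) = 6/1729.
r(t) = 2t^2 gives R(s) = 4/s^3.
e_ss = 4/K_a = 4/(6/1729) = 3458/3.

3458/3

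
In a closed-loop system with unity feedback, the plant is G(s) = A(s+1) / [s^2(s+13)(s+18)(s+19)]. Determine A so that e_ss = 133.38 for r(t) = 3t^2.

Two free integrators in G(s): this is a type 2 system.
K_a = lim_{s→0} s^2·G(s) = A·1 / (13·18·19) = (1/4446)·A.
e_ss = 6/K_a = 133.38 ⇒ K_a = 100/2223 ⇒ A = (100/2223)/(1/4446) = 200.

200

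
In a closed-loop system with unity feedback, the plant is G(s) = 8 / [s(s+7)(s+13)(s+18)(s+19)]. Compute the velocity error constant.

G(s) has one factor of s in the denominator, so the system is type 1.
K_v = lim_{s→0} s·G(s) = 8 / (7·13·18·19) = 4/15561.

4/15561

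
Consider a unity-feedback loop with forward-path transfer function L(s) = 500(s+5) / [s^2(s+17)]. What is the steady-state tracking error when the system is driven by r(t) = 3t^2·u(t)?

System type = 2 (two poles at s=0).
K_a = lim_{s→0} s^2·L(s) = 500·5 / (17) = 2500/17.
r(t) = 3t^2 gives R(s) = 6/s^3.
e_ss = 6/K_a = 6/(2500/17) = 0.0408.

0.0408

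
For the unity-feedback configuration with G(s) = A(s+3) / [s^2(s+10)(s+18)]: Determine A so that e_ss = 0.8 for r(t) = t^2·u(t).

The open loop has two poles at the origin → type 2 system.
K_a = lim_{s→0} s^2·G(s) = A·3 / (10·18) = (1/60)·A.
e_ss = 2/K_a = 0.8 ⇒ K_a = 2.5 ⇒ A = 2.5/(1/60) = 150.

150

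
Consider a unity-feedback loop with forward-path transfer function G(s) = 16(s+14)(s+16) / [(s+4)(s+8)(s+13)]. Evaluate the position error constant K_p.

112/13

System type = 0 (no poles at s=0).
K_p = lim_{s→0} G(s) = 16·14·16 / (4·8·13) = 112/13.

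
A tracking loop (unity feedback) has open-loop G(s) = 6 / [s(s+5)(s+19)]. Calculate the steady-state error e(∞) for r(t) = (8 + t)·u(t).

The open loop has one pole at the origin → type 1 system. By superposition:
  • 8: tracked with zero error.
  • t: e_ss = 1/K_v with K_v=6/95 → 95/6.
Total e_ss = 95/6.

95/6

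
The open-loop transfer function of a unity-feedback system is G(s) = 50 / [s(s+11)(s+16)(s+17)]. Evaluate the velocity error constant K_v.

25/1496

One free integrator in G(s): this is a type 1 system.
K_v = lim_{s→0} s·G(s) = 50 / (11·16·17) = 25/1496.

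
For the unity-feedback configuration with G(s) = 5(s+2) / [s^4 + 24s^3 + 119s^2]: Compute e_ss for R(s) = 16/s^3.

Factoring s^2 from the denominator leaves a polynomial with constant term 119, so the system is type 2.
K_a = lim_{s→0} s^2·G(s) = 5·2 / 119 = 10/119.
r(t) = 8t^2 gives R(s) = 16/s^3.
e_ss = 16/K_a = 16/(10/119) = 190.4.

190.4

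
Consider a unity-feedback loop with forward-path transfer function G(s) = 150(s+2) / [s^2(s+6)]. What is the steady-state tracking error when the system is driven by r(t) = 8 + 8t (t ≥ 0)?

0

Two free integrators in G(s): this is a type 2 system. By superposition:
  • 8: tracked with zero error.
  • 8t: tracked with zero error.
Total e_ss = 0.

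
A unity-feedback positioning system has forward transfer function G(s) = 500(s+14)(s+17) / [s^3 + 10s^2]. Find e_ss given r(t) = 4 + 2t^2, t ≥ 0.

Factoring s^2 from the denominator leaves a polynomial with constant term 10, so the system is type 2. Taking each input component in turn:
  • 4: tracked with zero error.
  • 2t^2: e_ss = 4/K_a with K_a=11900 → 1/2975.
Total e_ss = 1/2975.

1/2975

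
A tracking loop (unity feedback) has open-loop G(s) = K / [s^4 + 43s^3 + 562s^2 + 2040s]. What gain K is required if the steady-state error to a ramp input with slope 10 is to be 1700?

Lowest-order denominator term is 2040s, so the open loop has 1 pole at the origin → type 1 system.
K_v = lim_{s→0} s·G(s) = K / 2040 = (1/2040)·K.
e_ss = 10/K_v = 1700 ⇒ K_v = 1/170 ⇒ K = (1/170)/(1/2040) = 12.

12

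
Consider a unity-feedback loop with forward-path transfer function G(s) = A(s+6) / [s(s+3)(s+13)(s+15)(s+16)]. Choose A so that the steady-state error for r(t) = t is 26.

System type = 1 (one pole at s=0).
K_v = lim_{s→0} s·G(s) = A·6 / (3·13·15·16) = (1/1560)·A.
e_ss = 1/K_v = 26 ⇒ K_v = 1/26 ⇒ A = (1/26)/(1/1560) = 60.

60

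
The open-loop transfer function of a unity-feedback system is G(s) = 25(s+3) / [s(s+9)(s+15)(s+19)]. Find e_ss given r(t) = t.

34.2

The open loop has one pole at the origin → type 1 system.
K_v = lim_{s→0} s·G(s) = 25·3 / (9·15·19) = 5/171.
e_ss = 1/K_v = 1/(5/171) = 34.2.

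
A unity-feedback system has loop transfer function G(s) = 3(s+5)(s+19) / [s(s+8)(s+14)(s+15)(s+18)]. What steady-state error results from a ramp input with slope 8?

G(s) has one factor of s in the denominator, so the system is type 1.
K_v = lim_{s→0} s·G(s) = 3·5·19 / (8·14·15·18) = 19/2016.
e_ss = 8/K_v = 8/(19/2016) = 16128/19.

16128/19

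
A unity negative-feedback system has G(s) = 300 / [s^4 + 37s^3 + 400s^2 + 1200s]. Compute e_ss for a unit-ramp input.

Lowest-order denominator term is 1200s, so the open loop has 1 pole at the origin → type 1 system.
K_v = lim_{s→0} s·G(s) = 300 / 1200 = 0.25.
e_ss = 1/K_v = 1/0.25 = 4.

4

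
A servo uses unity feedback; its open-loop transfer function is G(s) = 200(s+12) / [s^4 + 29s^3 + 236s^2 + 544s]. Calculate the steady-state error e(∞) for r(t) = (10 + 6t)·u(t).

Factoring s from the denominator leaves a polynomial with constant term 544, so the system is type 1. By superposition:
  • 10: tracked with zero error.
  • 6t: e_ss = 6/K_v with K_v=75/17 → 1.36.
Total e_ss = 1.36.

1.36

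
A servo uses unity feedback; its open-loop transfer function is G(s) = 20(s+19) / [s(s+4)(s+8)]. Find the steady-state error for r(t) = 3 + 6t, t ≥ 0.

48/95

System type = 1 (one pole at s=0). Treating each term separately:
  • 3: tracked with zero error.
  • 6t: e_ss = 6/K_v with K_v=11.875 → 48/95.
Total e_ss = 48/95.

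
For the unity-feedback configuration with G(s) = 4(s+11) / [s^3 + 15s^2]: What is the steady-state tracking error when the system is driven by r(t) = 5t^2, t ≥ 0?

Lowest-order denominator term is 15s^2, so the open loop has 2 poles at the origin → type 2 system.
K_a = lim_{s→0} s^2·G(s) = 4·11 / 15 = 44/15.
r(t) = 5t^2 gives R(s) = 10/s^3.
e_ss = 10/K_a = 10/(44/15) = 75/22.

75/22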